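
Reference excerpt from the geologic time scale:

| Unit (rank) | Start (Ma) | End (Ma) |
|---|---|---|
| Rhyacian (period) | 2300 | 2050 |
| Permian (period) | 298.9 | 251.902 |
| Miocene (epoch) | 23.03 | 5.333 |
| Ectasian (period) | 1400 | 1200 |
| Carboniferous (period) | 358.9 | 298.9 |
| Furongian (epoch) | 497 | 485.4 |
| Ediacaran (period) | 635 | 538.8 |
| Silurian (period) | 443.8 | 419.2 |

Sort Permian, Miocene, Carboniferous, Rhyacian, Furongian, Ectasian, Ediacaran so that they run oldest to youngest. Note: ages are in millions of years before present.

The oldest of these is Rhyacian (starts 2300 Ma) and the youngest is Miocene (ends 5.333 Ma).
In between, by decreasing start age: Ectasian (1400), Ediacaran (635), Furongian (497), Carboniferous (358.9), Permian (298.9).

Rhyacian → Ectasian → Ediacaran → Furongian → Carboniferous → Permian → Miocene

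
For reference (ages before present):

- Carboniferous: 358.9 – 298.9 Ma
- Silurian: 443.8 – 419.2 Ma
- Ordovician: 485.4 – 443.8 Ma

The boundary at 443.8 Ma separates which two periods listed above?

Ordovician and Silurian

The Ordovician ends at 443.8 Ma and the Silurian begins at 443.8 Ma, so they share that boundary.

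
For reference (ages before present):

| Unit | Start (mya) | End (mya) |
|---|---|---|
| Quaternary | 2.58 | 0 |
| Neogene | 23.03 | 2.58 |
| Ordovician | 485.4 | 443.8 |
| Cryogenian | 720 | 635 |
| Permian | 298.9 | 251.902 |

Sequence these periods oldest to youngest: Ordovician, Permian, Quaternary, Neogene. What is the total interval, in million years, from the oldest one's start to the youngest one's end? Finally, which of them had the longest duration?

From the excerpt: Ordovician 485.4–443.8; Permian 298.9–251.902; Quaternary 2.58–0; Neogene 23.03–2.58 (Ma).
Larger Ma is earlier, so the oldest is Ordovician and the youngest is Quaternary; oldest to youngest: Ordovician, Permian, Neogene, Quaternary.
Oldest start 485.4 minus youngest end 0 gives 485.4 Myr overall.
Individual lengths (start − end): Neogene 20.45; Permian 46.998; Ordovician 41.6; Quaternary 2.58. The largest is Permian at 46.998 Myr.

Ordovician, Permian, Neogene, Quaternary; total span 485.4 Myr; longest is Permian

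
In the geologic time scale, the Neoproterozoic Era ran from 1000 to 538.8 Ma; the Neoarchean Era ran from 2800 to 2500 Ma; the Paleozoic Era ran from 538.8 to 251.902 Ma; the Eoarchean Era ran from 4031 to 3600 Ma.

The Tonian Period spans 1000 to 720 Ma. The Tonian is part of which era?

The Tonian (1000–720 Ma) lies entirely within 1000–538.8 Ma, the Neoproterozoic Era.

Neoproterozoic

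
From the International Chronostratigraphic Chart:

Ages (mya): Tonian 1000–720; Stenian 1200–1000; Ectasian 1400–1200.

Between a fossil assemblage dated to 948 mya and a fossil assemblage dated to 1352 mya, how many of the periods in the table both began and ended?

1352 Ma sits inside the Ectasian (1400–1200) and 948 Ma inside the Tonian (1000–720); neither of those is wholly between the two dates.
The listed periods lying completely between them are Stenian — 1 in all.

1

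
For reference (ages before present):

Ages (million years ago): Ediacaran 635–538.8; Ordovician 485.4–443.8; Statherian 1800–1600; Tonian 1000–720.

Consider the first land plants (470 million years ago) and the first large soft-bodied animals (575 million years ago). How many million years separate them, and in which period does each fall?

105 million years apart; the first in the Ordovician, the second in the Ediacaran

Elapsed time: 575 − 470 = 105 Myr.
470 Ma lies within 485.4–443.8 Ma: Ordovician.
575 Ma lies within 635–538.8 Ma: Ediacaran.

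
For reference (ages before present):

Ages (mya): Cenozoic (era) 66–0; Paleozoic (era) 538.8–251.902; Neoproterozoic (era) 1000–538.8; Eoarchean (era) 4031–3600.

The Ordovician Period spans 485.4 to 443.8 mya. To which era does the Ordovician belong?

The Ordovician (485.4–443.8 Ma) lies entirely within 538.8–251.902 Ma, the Paleozoic Era.

Paleozoic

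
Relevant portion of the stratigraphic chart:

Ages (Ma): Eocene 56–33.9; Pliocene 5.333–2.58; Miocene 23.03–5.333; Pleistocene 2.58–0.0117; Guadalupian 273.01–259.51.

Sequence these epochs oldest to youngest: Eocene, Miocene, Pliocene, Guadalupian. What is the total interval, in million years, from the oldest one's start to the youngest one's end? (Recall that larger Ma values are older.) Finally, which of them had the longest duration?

Start ages (Ma): Guadalupian 273.01, Eocene 56, Miocene 23.03, Pliocene 5.333.
Ordered oldest to youngest: Guadalupian, Eocene, Miocene, Pliocene.
Span = 273.01 − 2.58 = 270.43 Myr.
Durations: Miocene 17.697, Guadalupian 13.5, Eocene 22.1, Pliocene 2.753 → longest is Eocene (22.1 Myr).

Guadalupian, Eocene, Miocene, Pliocene; total span 270.43 Myr; longest is Eocene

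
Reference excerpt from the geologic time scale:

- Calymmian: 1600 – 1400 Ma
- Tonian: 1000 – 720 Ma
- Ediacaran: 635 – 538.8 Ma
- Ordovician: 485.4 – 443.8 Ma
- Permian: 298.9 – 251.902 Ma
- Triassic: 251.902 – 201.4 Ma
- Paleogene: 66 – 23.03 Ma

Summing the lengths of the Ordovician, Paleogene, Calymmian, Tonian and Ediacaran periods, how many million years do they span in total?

660.77 million years

Duration is start − end for each: (485.4 − 443.8) + (66 − 23.03) + (1600 − 1400) + (1000 − 720) + (635 − 538.8).
That is 41.6 + 42.97 + 200 + 280 + 96.2, which totals 660.77 million years.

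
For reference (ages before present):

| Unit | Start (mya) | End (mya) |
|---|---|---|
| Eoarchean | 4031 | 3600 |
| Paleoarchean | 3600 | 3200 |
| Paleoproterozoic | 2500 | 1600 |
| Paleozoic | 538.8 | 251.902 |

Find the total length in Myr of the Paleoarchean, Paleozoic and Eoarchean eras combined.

Duration is start − end for each: (3600 − 3200) + (538.8 − 251.902) + (4031 − 3600).
That is 400 + 286.898 + 431, which totals 1117.898 million years.

1117.898 million years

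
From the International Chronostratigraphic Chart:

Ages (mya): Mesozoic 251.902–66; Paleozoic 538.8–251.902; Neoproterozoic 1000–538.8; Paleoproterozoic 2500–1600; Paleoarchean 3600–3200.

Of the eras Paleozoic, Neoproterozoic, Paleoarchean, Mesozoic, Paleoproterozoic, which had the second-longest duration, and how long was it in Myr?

Durations: Paleozoic 286.898; Neoproterozoic 461.2; Paleoarchean 400; Mesozoic 185.902; Paleoproterozoic 900 Myr.
Sorted longest-first: Paleoproterozoic (900), Neoproterozoic (461.2), Paleoarchean (400), Paleozoic (286.898), Mesozoic (185.902).
The second longest is Neoproterozoic at 461.2 Myr.

Neoproterozoic, 461.2 million years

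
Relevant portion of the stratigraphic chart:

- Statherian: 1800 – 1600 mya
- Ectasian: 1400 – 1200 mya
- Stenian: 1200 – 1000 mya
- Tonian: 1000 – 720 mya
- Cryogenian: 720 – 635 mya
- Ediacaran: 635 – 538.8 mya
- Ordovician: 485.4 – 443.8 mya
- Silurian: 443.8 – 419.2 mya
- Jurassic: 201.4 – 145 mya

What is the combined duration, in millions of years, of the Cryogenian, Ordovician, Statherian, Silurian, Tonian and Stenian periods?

831.2 million years

Duration is start − end for each: (720 − 635) + (485.4 − 443.8) + (1800 − 1600) + (443.8 − 419.2) + (1000 − 720) + (1200 − 1000).
That is 85 + 41.6 + 200 + 24.6 + 280 + 200, which totals 831.2 million years.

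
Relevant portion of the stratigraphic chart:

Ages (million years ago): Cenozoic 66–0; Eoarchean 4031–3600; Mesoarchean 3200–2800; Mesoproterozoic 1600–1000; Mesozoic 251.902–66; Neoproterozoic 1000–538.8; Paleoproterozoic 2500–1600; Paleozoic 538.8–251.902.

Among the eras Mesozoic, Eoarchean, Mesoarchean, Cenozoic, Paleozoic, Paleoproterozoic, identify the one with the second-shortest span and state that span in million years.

Start − end for each: Mesozoic 251.902 − 66 = 185.902; Eoarchean 4031 − 3600 = 431; Mesoarchean 3200 − 2800 = 400; Cenozoic 66 − 0 = 66; Paleozoic 538.8 − 251.902 = 286.898; Paleoproterozoic 2500 − 1600 = 900.
Ranking these from shortest: Cenozoic < Mesozoic < Paleozoic < Mesoarchean < Eoarchean < Paleoproterozoic.
Position 2 in that ranking is Mesozoic, which lasted 185.902 Myr.

Mesozoic, 185.902 million years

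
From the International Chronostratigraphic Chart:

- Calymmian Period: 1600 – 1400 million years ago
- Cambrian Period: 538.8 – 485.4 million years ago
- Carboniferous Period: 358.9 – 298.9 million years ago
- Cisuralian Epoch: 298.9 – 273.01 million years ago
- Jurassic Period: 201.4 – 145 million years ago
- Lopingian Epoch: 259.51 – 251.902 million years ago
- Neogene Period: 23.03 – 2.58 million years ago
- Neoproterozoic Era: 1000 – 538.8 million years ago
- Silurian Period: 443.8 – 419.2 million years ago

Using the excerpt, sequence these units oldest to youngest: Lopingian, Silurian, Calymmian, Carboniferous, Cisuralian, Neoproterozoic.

Calymmian, Neoproterozoic, Silurian, Carboniferous, Cisuralian, Lopingian

The oldest of these is Calymmian (starts 1600 Ma) and the youngest is Lopingian (ends 251.902 Ma).
In between, by decreasing start age: Neoproterozoic (1000), Silurian (443.8), Carboniferous (358.9), Cisuralian (298.9).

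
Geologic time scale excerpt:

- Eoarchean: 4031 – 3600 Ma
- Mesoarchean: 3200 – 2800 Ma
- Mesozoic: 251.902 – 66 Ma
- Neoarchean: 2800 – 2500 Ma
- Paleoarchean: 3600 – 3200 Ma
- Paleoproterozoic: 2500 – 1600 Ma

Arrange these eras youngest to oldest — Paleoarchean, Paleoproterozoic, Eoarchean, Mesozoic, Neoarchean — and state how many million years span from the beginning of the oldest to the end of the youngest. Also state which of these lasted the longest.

Start ages (Ma): Eoarchean 4031, Paleoarchean 3600, Neoarchean 2800, Paleoproterozoic 2500, Mesozoic 251.902.
Ordered youngest to oldest: Mesozoic, Paleoproterozoic, Neoarchean, Paleoarchean, Eoarchean.
Span = 4031 − 66 = 3965 Myr.
Durations: Eoarchean 431, Mesozoic 185.902, Paleoproterozoic 900, Neoarchean 300, Paleoarchean 400 → longest is Paleoproterozoic (900 Myr).

Mesozoic → Paleoproterozoic → Neoarchean → Paleoarchean → Eoarchean; total span 3965 Myr; longest is Paleoproterozoic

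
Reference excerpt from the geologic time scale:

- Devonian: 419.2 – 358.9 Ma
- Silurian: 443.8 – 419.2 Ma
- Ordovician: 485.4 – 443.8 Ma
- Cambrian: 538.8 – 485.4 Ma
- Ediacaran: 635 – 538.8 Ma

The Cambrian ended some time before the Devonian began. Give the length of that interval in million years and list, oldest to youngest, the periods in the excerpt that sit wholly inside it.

66.2 million years; Ordovician, Silurian

The Cambrian closes at 485.4 Ma and the Devonian opens at 419.2 Ma, so the interval is 485.4 − 419.2 = 66.2 Myr.
A period fits inside if it starts at or after 485.4 Ma and ends at or before 419.2 Ma; oldest first that gives Ordovician, Silurian.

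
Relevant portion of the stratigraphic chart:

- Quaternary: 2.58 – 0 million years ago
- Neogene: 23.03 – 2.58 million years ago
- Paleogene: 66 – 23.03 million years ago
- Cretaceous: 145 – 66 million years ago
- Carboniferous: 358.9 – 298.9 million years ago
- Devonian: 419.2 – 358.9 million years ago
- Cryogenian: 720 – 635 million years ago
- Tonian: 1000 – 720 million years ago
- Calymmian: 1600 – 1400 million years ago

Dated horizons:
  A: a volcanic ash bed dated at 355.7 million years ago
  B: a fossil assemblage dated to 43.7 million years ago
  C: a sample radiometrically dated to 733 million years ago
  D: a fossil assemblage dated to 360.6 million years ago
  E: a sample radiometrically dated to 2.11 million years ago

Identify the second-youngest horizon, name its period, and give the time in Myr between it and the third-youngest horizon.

Sorted youngest-first by Ma: E (2.11), B (43.7), A (355.7), D (360.6), C (733).
The second youngest is B at 43.7 Ma, which lies in 66–23.03 Ma: the Paleogene.
The third youngest is A at 355.7 Ma; separation = |43.7 − 355.7| = 312 Myr.

B, in the Paleogene; 312 million years to A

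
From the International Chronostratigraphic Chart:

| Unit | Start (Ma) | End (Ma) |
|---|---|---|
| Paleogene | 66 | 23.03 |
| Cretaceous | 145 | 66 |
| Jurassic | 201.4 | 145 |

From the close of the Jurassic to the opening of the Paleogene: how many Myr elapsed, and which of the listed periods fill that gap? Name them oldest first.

The Jurassic closes at 145 Ma and the Paleogene opens at 66 Ma, so the interval is 145 − 66 = 79 Myr.
A period fits inside if it starts at or after 145 Ma and ends at or before 66 Ma; oldest first that gives Cretaceous.

79 million years; Cretaceous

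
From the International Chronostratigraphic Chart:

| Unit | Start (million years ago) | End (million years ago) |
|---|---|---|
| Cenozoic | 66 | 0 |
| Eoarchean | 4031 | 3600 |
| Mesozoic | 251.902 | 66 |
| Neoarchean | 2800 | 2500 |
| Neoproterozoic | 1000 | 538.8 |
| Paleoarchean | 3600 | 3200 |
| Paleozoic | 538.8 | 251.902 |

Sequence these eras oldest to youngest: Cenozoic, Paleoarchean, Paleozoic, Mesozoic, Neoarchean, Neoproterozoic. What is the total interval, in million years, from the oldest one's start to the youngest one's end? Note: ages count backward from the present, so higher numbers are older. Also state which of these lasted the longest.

Paleoarchean → Neoarchean → Neoproterozoic → Paleozoic → Mesozoic → Cenozoic; total span 3600 Myr; longest is Neoproterozoic

From the excerpt: Cenozoic 66–0; Paleoarchean 3600–3200; Paleozoic 538.8–251.902; Mesozoic 251.902–66; Neoarchean 2800–2500; Neoproterozoic 1000–538.8 (Ma).
Larger Ma is earlier, so the oldest is Paleoarchean and the youngest is Cenozoic; oldest to youngest: Paleoarchean, Neoarchean, Neoproterozoic, Paleozoic, Mesozoic, Cenozoic.
Oldest start 3600 minus youngest end 0 gives 3600 Myr overall.
Individual lengths (start − end): Paleoarchean 400; Paleozoic 286.898; Mesozoic 185.902; Neoarchean 300; Neoproterozoic 461.2; Cenozoic 66. The largest is Neoproterozoic at 461.2 Myr.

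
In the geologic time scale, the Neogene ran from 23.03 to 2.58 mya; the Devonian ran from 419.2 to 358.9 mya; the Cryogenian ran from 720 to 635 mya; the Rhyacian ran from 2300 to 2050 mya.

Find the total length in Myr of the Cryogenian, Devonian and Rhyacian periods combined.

Each duration: Cryogenian = 85; Devonian = 60.3; Rhyacian = 250.
Sum: 85 + 60.3 + 250 = 395.3 Myr.

395.3 million years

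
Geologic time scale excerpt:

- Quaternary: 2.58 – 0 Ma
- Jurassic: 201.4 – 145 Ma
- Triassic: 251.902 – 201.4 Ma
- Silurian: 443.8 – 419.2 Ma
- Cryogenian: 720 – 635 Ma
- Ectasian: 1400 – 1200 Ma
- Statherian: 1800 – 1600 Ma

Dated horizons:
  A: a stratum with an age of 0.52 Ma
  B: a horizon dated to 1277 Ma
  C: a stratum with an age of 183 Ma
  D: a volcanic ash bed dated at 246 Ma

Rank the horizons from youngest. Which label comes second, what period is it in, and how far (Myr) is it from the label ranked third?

Smaller Ma means younger, so youngest first: A 0.52 < C 183 < D 246 < B 1277.
Counting 2 along gives C (183 Ma); the excerpt puts that inside the Jurassic, 201.4–145 Ma.
Next in line is D (246 Ma), and 246 − 183 = 63 Myr.

C, in the Jurassic; 63 million years to D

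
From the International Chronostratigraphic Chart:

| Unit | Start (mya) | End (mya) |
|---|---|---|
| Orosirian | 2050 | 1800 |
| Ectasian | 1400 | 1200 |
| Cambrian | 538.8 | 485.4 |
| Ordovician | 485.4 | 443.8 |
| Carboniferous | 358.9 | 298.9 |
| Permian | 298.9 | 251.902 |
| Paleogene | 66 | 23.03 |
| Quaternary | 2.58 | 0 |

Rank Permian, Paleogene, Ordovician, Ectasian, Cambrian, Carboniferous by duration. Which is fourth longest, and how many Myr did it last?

Permian, 46.998 million years

Durations: Permian 46.998; Paleogene 42.97; Ordovician 41.6; Ectasian 200; Cambrian 53.4; Carboniferous 60 Myr.
Sorted longest-first: Ectasian (200), Carboniferous (60), Cambrian (53.4), Permian (46.998), Paleogene (42.97), Ordovician (41.6).
The fourth longest is Permian at 46.998 Myr.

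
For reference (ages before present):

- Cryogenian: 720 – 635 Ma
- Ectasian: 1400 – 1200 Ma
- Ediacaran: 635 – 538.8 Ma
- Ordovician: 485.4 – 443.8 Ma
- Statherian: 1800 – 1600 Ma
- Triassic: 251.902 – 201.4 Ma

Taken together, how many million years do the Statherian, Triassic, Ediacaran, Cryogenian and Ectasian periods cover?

631.702 million years

Duration is start − end for each: (1800 − 1600) + (251.902 − 201.4) + (635 − 538.8) + (720 − 635) + (1400 − 1200).
That is 200 + 50.502 + 96.2 + 85 + 200, which totals 631.702 million years.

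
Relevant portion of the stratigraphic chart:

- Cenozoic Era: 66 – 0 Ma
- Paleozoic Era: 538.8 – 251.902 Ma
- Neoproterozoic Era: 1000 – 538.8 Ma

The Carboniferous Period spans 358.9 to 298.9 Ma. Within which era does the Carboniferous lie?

The Carboniferous (358.9–298.9 Ma) lies entirely within 538.8–251.902 Ma, the Paleozoic Era.

Paleozoic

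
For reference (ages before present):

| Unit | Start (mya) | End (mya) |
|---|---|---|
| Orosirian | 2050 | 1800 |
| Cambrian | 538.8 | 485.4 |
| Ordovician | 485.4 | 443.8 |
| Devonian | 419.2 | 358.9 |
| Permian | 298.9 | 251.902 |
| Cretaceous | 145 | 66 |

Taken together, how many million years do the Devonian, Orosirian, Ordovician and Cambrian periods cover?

405.3 million years

Duration is start − end for each: (419.2 − 358.9) + (2050 − 1800) + (485.4 − 443.8) + (538.8 − 485.4).
That is 60.3 + 250 + 41.6 + 53.4, which totals 405.3 million years.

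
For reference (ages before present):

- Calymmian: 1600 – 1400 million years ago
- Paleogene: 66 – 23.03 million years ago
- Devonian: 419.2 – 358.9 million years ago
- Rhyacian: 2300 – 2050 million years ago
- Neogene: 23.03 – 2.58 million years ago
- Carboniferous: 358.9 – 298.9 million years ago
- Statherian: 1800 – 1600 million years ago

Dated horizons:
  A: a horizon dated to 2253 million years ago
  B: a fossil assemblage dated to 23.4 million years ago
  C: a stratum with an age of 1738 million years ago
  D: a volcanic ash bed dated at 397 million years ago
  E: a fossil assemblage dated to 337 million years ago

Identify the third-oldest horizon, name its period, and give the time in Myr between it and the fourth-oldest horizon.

D, in the Devonian; 60 million years to E

Larger Ma means older, so oldest first: A 2253 > C 1738 > D 397 > E 337 > B 23.4.
Counting 3 along gives D (397 Ma); the excerpt puts that inside the Devonian, 419.2–358.9 Ma.
Next in line is E (337 Ma), and 397 − 337 = 60 Myr.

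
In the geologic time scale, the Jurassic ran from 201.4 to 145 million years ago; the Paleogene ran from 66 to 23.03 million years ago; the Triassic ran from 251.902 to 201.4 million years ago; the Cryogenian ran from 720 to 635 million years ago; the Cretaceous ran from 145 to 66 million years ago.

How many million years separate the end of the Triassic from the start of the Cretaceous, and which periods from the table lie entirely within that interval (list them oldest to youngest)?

The Triassic closes at 201.4 Ma and the Cretaceous opens at 145 Ma, so the interval is 201.4 − 145 = 56.4 Myr.
A period fits inside if it starts at or after 201.4 Ma and ends at or before 145 Ma; oldest first that gives Jurassic.

56.4 million years; Jurassic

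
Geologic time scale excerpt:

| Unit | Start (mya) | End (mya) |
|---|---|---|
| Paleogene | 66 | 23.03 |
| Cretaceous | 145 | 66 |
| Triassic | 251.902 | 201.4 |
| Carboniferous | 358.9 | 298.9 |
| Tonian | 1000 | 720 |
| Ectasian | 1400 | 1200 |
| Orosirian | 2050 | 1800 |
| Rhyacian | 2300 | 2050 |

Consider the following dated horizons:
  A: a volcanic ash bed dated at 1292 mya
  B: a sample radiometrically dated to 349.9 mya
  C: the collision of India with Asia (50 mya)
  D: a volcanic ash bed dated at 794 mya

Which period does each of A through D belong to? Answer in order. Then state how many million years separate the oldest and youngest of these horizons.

A — Ectasian; B — Carboniferous; C — Paleogene; D — Tonian; span 1242 million years

A: 1292 Ma lies in 1400–1200 Ma, so Ectasian.
B: 349.9 Ma lies in 358.9–298.9 Ma, so Carboniferous.
C: 50 Ma lies in 66–23.03 Ma, so Paleogene.
D: 794 Ma lies in 1000–720 Ma, so Tonian.
Oldest = 1292 Ma, youngest = 50 Ma → span 1242 Myr.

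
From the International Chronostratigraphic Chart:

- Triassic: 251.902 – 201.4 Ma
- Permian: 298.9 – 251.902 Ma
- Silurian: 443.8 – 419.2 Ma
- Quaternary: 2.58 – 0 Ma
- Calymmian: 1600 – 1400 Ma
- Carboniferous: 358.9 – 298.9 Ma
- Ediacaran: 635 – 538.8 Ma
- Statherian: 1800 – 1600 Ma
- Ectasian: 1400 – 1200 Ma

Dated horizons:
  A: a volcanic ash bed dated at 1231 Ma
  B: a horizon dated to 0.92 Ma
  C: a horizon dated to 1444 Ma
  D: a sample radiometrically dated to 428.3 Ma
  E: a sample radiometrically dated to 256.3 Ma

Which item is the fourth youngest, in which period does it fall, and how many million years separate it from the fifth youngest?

Smaller Ma means younger, so youngest first: B 0.92 < E 256.3 < D 428.3 < A 1231 < C 1444.
Counting 4 along gives A (1231 Ma); the excerpt puts that inside the Ectasian, 1400–1200 Ma.
Next in line is C (1444 Ma), and 1444 − 1231 = 213 Myr.

A, in the Ectasian; 213 million years to C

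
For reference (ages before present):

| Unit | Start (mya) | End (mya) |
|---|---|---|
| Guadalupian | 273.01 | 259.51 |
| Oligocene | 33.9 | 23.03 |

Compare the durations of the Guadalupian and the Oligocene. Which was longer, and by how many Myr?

Guadalupian: 273.01 − 259.51 = 13.5 Myr.
Oligocene: 33.9 − 23.03 = 10.87 Myr.
Difference: 13.5 − 10.87 = 2.63 Myr, so the Guadalupian was longer.

Guadalupian, by 2.63 million years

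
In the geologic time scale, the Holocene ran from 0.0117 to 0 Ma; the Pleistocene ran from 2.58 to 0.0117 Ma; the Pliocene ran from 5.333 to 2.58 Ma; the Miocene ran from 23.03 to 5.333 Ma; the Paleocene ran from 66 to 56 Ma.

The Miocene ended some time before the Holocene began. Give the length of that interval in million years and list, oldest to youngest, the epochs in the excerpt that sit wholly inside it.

5.3213 million years; Pliocene, Pleistocene

The Miocene closes at 5.333 Ma and the Holocene opens at 0.0117 Ma, so the interval is 5.333 − 0.0117 = 5.3213 Myr.
An epoch fits inside if it starts at or after 5.333 Ma and ends at or before 0.0117 Ma; oldest first that gives Pliocene, Pleistocene.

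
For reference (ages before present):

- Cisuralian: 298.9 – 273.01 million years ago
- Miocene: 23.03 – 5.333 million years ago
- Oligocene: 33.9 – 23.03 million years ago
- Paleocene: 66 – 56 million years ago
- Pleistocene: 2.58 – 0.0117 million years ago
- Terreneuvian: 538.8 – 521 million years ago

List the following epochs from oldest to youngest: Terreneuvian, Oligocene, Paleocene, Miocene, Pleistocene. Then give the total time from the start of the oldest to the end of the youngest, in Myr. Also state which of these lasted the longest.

From the excerpt: Terreneuvian 538.8–521; Oligocene 33.9–23.03; Paleocene 66–56; Miocene 23.03–5.333; Pleistocene 2.58–0.0117 (Ma).
Larger Ma is earlier, so the oldest is Terreneuvian and the youngest is Pleistocene; oldest to youngest: Terreneuvian, Paleocene, Oligocene, Miocene, Pleistocene.
Oldest start 538.8 minus youngest end 0.0117 gives 538.7883 Myr overall.
Individual lengths (start − end): Pleistocene 2.5683; Paleocene 10; Miocene 17.697; Terreneuvian 17.8; Oligocene 10.87. The largest is Terreneuvian at 17.8 Myr.

Terreneuvian, Paleocene, Oligocene, Miocene, Pleistocene; total span 538.7883 Myr; longest is Terreneuvian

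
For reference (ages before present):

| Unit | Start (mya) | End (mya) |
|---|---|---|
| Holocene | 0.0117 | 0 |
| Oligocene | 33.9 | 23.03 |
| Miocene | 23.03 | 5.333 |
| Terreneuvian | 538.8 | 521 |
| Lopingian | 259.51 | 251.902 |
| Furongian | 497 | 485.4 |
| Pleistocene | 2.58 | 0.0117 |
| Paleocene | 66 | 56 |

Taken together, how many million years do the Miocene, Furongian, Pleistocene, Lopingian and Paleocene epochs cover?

49.4733 million years

Duration is start − end for each: (23.03 − 5.333) + (497 − 485.4) + (2.58 − 0.0117) + (259.51 − 251.902) + (66 − 56).
That is 17.697 + 11.6 + 2.5683 + 7.608 + 10, which totals 49.4733 million years.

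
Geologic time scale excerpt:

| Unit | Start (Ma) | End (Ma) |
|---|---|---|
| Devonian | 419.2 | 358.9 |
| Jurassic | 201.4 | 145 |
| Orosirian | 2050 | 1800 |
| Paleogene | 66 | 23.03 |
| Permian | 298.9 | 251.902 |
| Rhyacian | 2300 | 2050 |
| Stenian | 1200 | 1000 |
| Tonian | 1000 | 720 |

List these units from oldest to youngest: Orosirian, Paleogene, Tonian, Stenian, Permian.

Read off each span (Ma): Orosirian 2050–1800; Paleogene 66–23.03; Tonian 1000–720; Stenian 1200–1000; Permian 298.9–251.902.
Larger Ma is older, so oldest→youngest is Orosirian, Stenian, Tonian, Permian, Paleogene.

Orosirian, then Stenian, then Tonian, then Permian, then Paleogene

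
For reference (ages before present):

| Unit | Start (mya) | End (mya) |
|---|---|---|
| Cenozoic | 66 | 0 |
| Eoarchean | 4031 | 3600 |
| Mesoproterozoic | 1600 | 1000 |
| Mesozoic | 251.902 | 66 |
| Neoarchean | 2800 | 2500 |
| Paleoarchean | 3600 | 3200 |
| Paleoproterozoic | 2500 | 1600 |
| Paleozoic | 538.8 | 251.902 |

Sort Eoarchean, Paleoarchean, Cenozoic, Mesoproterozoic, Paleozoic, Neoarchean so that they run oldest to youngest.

Sorting by start age (descending Ma, since larger Ma = older): Eoarchean start 4031, Paleoarchean start 3600, Neoarchean start 2800, Mesoproterozoic start 1600, Paleozoic start 538.8, Cenozoic start 66.

Eoarchean, then Paleoarchean, then Neoarchean, then Mesoproterozoic, then Paleozoic, then Cenozoic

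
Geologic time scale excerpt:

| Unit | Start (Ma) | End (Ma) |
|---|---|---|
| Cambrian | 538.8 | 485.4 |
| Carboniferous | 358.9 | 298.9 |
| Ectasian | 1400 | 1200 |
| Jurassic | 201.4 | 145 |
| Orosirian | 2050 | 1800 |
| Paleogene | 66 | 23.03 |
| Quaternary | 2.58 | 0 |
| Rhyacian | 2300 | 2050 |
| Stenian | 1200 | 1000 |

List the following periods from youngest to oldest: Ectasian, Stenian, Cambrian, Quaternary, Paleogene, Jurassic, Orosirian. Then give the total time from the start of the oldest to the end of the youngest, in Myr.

Quaternary → Paleogene → Jurassic → Cambrian → Stenian → Ectasian → Orosirian; total span 2050 Myr

From the excerpt: Ectasian 1400–1200; Stenian 1200–1000; Cambrian 538.8–485.4; Quaternary 2.58–0; Paleogene 66–23.03; Jurassic 201.4–145; Orosirian 2050–1800 (Ma).
Larger Ma is earlier, so the oldest is Orosirian and the youngest is Quaternary; youngest to oldest: Quaternary, Paleogene, Jurassic, Cambrian, Stenian, Ectasian, Orosirian.
Oldest start 2050 minus youngest end 0 gives 2050 Myr overall.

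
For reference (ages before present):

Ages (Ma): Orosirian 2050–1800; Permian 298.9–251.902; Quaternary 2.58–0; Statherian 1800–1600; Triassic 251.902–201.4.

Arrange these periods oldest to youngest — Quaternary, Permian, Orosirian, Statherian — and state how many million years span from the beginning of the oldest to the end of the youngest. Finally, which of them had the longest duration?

From the excerpt: Quaternary 2.58–0; Permian 298.9–251.902; Orosirian 2050–1800; Statherian 1800–1600 (Ma).
Larger Ma is earlier, so the oldest is Orosirian and the youngest is Quaternary; oldest to youngest: Orosirian, Statherian, Permian, Quaternary.
Oldest start 2050 minus youngest end 0 gives 2050 Myr overall.
Individual lengths (start − end): Statherian 200; Permian 46.998; Quaternary 2.58; Orosirian 250. The largest is Orosirian at 250 Myr.

Orosirian → Statherian → Permian → Quaternary; total span 2050 Myr; longest is Orosirian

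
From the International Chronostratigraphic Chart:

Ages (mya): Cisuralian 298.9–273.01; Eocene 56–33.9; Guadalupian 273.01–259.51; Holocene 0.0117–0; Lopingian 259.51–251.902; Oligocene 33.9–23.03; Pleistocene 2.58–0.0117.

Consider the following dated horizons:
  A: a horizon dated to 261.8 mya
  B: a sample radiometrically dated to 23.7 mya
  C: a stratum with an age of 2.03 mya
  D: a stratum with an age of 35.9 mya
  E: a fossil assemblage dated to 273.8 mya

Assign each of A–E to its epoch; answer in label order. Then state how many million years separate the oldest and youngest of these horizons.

A: 261.8 Ma lies in 273.01–259.51 Ma, so Guadalupian.
B: 23.7 Ma lies in 33.9–23.03 Ma, so Oligocene.
C: 2.03 Ma lies in 2.58–0.0117 Ma, so Pleistocene.
D: 35.9 Ma lies in 56–33.9 Ma, so Eocene.
E: 273.8 Ma lies in 298.9–273.01 Ma, so Cisuralian.
Oldest = 273.8 Ma, youngest = 2.03 Ma → span 271.77 Myr.

A — Guadalupian; B — Oligocene; C — Pleistocene; D — Eocene; E — Cisuralian; span 271.77 million years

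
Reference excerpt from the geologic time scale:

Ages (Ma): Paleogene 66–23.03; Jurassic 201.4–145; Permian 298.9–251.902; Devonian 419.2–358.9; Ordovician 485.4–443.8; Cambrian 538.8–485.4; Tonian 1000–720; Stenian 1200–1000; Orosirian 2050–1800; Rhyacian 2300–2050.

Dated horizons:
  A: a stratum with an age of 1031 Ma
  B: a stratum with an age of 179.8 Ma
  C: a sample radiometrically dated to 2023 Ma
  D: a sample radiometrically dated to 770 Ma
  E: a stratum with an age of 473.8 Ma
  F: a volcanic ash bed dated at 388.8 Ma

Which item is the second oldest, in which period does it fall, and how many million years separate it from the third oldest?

Sorted oldest-first by Ma: C (2023), A (1031), D (770), E (473.8), F (388.8), B (179.8).
The second oldest is A at 1031 Ma, which lies in 1200–1000 Ma: the Stenian.
The third oldest is D at 770 Ma; separation = |1031 − 770| = 261 Myr.

A, in the Stenian; 261 million years to D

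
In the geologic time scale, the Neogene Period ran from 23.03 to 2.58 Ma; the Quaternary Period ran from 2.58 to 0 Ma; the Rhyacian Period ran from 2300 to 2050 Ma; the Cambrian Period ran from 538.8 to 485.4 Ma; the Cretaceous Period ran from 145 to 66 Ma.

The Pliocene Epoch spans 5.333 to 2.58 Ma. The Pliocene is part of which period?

The Pliocene (5.333–2.58 Ma) lies entirely within 23.03–2.58 Ma, the Neogene Period.

Neogene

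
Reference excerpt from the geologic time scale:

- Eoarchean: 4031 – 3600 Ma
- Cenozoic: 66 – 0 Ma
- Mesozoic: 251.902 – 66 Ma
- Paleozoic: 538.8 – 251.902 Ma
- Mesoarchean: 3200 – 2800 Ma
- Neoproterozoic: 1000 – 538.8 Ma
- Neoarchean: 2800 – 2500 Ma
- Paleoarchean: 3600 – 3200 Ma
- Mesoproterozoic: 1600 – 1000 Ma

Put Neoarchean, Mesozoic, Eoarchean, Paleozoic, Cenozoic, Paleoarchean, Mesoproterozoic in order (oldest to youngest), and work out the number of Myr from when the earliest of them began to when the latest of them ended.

From the excerpt: Neoarchean 2800–2500; Mesozoic 251.902–66; Eoarchean 4031–3600; Paleozoic 538.8–251.902; Cenozoic 66–0; Paleoarchean 3600–3200; Mesoproterozoic 1600–1000 (Ma).
Larger Ma is earlier, so the oldest is Eoarchean and the youngest is Cenozoic; oldest to youngest: Eoarchean, Paleoarchean, Neoarchean, Mesoproterozoic, Paleozoic, Mesozoic, Cenozoic.
Oldest start 4031 minus youngest end 0 gives 4031 Myr overall.

Eoarchean → Paleoarchean → Neoarchean → Mesoproterozoic → Paleozoic → Mesozoic → Cenozoic; total span 4031 Myr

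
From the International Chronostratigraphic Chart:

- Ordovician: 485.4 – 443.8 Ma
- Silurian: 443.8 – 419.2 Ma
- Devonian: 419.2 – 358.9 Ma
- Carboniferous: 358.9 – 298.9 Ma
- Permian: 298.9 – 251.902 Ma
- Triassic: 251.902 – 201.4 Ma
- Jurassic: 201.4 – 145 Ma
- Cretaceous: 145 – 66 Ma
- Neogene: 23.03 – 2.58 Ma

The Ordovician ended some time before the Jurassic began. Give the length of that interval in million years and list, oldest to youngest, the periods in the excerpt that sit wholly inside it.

The Ordovician closes at 443.8 Ma and the Jurassic opens at 201.4 Ma, so the interval is 443.8 − 201.4 = 242.4 Myr.
A period fits inside if it starts at or after 443.8 Ma and ends at or before 201.4 Ma; oldest first that gives Silurian, Devonian, Carboniferous, Permian, Triassic.

242.4 million years; Silurian, Devonian, Carboniferous, Permian, Triassic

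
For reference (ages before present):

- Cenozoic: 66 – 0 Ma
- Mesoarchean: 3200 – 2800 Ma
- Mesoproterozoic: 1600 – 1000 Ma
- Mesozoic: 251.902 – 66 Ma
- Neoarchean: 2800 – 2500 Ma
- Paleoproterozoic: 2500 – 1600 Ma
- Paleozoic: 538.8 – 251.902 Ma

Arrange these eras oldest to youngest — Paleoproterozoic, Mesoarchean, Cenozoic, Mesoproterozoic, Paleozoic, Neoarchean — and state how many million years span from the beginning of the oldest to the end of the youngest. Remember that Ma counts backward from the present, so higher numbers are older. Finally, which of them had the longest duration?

From the excerpt: Paleoproterozoic 2500–1600; Mesoarchean 3200–2800; Cenozoic 66–0; Mesoproterozoic 1600–1000; Paleozoic 538.8–251.902; Neoarchean 2800–2500 (Ma).
Larger Ma is earlier, so the oldest is Mesoarchean and the youngest is Cenozoic; oldest to youngest: Mesoarchean, Neoarchean, Paleoproterozoic, Mesoproterozoic, Paleozoic, Cenozoic.
Oldest start 3200 minus youngest end 0 gives 3200 Myr overall.
Individual lengths (start − end): Cenozoic 66; Paleoproterozoic 900; Paleozoic 286.898; Neoarchean 300; Mesoarchean 400; Mesoproterozoic 600. The largest is Paleoproterozoic at 900 Myr.

Mesoarchean → Neoarchean → Paleoproterozoic → Mesoproterozoic → Paleozoic → Cenozoic; total span 3200 Myr; longest is Paleoproterozoic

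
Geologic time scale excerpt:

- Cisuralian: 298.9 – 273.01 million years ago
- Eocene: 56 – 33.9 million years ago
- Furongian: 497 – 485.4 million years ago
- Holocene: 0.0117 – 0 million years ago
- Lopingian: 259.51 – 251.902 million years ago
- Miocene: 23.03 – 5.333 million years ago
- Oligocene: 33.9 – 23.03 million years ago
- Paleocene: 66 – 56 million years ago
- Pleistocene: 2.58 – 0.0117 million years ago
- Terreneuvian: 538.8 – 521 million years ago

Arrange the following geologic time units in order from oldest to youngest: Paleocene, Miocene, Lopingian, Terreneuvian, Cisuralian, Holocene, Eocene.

Sorting by start age (descending Ma, since larger Ma = older): Terreneuvian start 538.8, Cisuralian start 298.9, Lopingian start 259.51, Paleocene start 66, Eocene start 56, Miocene start 23.03, Holocene start 0.0117.

Terreneuvian, then Cisuralian, then Lopingian, then Paleocene, then Eocene, then Miocene, then Holocene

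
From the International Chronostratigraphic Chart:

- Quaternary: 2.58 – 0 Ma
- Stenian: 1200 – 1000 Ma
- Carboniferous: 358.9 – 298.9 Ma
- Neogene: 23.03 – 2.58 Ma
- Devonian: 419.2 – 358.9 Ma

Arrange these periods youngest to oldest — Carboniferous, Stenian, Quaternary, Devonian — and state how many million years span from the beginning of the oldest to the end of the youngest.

Start ages (Ma): Stenian 1200, Devonian 419.2, Carboniferous 358.9, Quaternary 2.58.
Ordered youngest to oldest: Quaternary, Carboniferous, Devonian, Stenian.
Span = 1200 − 0 = 1200 Myr.

Quaternary → Carboniferous → Devonian → Stenian; total span 1200 Myr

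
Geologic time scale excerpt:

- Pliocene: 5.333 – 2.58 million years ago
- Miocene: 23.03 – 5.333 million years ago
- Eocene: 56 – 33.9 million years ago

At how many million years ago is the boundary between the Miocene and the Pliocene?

5.333 million years ago

The Miocene ends and the Pliocene begins at 5.333 million years ago.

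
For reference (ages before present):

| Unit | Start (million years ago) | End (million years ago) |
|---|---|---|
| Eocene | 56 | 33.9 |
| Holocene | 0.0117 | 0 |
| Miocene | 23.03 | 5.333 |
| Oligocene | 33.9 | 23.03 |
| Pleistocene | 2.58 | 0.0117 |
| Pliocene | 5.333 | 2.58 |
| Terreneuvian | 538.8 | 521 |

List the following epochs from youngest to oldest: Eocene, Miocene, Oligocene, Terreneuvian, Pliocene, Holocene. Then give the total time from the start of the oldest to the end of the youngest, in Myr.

Holocene → Pliocene → Miocene → Oligocene → Eocene → Terreneuvian; total span 538.8 Myr

From the excerpt: Eocene 56–33.9; Miocene 23.03–5.333; Oligocene 33.9–23.03; Terreneuvian 538.8–521; Pliocene 5.333–2.58; Holocene 0.0117–0 (Ma).
Larger Ma is earlier, so the oldest is Terreneuvian and the youngest is Holocene; youngest to oldest: Holocene, Pliocene, Miocene, Oligocene, Eocene, Terreneuvian.
Oldest start 538.8 minus youngest end 0 gives 538.8 Myr overall.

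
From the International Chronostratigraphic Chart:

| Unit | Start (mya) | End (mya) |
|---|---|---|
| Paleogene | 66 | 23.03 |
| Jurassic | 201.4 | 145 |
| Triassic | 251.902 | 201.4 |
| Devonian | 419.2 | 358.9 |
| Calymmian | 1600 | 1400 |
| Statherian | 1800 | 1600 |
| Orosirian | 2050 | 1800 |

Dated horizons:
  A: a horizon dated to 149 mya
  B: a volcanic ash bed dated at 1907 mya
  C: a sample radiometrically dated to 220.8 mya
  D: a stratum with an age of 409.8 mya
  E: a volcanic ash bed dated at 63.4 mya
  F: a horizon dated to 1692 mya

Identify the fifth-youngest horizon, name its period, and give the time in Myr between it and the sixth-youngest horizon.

F, in the Statherian; 215 million years to B

Smaller Ma means younger, so youngest first: E 63.4 < A 149 < C 220.8 < D 409.8 < F 1692 < B 1907.
Counting 5 along gives F (1692 Ma); the excerpt puts that inside the Statherian, 1800–1600 Ma.
Next in line is B (1907 Ma), and 1907 − 1692 = 215 Myr.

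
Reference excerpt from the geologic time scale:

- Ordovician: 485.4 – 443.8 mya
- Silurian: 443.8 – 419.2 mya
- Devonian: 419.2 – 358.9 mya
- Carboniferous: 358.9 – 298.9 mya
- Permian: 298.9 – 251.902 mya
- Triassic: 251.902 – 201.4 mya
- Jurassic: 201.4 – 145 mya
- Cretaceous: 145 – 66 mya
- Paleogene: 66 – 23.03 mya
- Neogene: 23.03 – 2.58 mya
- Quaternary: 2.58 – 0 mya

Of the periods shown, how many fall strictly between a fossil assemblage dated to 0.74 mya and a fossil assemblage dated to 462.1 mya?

The older date is 462.1 Ma and the younger is 0.74 Ma.
Periods with start < 462.1 and end > 0.74 Ma: Silurian (443.8–419.2), Devonian (419.2–358.9), Carboniferous (358.9–298.9), Permian (298.9–251.902), Triassic (251.902–201.4), Jurassic (201.4–145), Cretaceous (145–66), Paleogene (66–23.03), Neogene (23.03–2.58).
That is 9 complete periods.

9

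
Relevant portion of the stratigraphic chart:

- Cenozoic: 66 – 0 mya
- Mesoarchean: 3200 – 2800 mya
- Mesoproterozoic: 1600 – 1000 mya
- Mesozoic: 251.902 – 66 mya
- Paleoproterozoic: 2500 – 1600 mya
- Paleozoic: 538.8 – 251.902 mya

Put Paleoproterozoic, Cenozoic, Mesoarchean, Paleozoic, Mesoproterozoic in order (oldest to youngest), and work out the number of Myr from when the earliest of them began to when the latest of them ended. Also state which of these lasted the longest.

From the excerpt: Paleoproterozoic 2500–1600; Cenozoic 66–0; Mesoarchean 3200–2800; Paleozoic 538.8–251.902; Mesoproterozoic 1600–1000 (Ma).
Larger Ma is earlier, so the oldest is Mesoarchean and the youngest is Cenozoic; oldest to youngest: Mesoarchean, Paleoproterozoic, Mesoproterozoic, Paleozoic, Cenozoic.
Oldest start 3200 minus youngest end 0 gives 3200 Myr overall.
Individual lengths (start − end): Mesoproterozoic 600; Mesoarchean 400; Cenozoic 66; Paleozoic 286.898; Paleoproterozoic 900. The largest is Paleoproterozoic at 900 Myr.

Mesoarchean, Paleoproterozoic, Mesoproterozoic, Paleozoic, Cenozoic; total span 3200 Myr; longest is Paleoproterozoic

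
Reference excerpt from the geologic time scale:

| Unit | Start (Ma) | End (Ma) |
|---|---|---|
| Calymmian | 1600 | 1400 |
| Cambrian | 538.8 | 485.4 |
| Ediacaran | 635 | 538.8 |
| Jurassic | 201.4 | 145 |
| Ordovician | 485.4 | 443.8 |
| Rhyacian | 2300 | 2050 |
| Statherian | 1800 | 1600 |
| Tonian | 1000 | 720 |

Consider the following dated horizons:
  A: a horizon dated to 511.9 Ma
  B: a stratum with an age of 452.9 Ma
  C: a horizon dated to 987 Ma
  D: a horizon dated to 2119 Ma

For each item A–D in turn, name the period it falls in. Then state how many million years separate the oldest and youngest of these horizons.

A: 511.9 Ma lies in 538.8–485.4 Ma, so Cambrian.
B: 452.9 Ma lies in 485.4–443.8 Ma, so Ordovician.
C: 987 Ma lies in 1000–720 Ma, so Tonian.
D: 2119 Ma lies in 2300–2050 Ma, so Rhyacian.
Oldest = 2119 Ma, youngest = 452.9 Ma → span 1666.1 Myr.

A — Cambrian; B — Ordovician; C — Tonian; D — Rhyacian; span 1666.1 million years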